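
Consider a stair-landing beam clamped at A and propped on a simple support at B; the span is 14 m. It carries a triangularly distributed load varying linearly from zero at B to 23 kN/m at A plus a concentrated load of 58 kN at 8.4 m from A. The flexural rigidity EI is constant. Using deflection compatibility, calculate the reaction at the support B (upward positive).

R_B = 57.26 kN

Choose R_B as the redundant. The primary structure is the cantilever fixed at A.
Deflection at B on the released cantilever, summing each load's contribution:
  triangular load, peak 23 at the fixed end: w₀L⁴/(30EI) = 29452/EI
  point load 58 at a = 8.4: Pa²(3L − a)/(6EI) = 22918/EI
  δ_0 = 52370/EI
Flexibility coefficient — unit upward force at B: δ_{BB} = L³/(3EI) = 914.7/EI.
Compatibility at B: δ_0 − R_B·δ_{BB} = 0, so R_B = 52370/914.7 = 57.26 kN.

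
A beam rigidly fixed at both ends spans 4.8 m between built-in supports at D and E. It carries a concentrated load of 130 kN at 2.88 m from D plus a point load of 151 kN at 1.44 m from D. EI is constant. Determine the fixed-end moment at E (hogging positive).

M_E = 135.5 kN·m

Take the two fixed-end moments M_D, M_E as redundants; the released structure is the simple span DE.
Simple-span end rotations at D and E under the given loads:
  at D: point load 130 at a = 2.88: Pab(L + b)/(6LEI) = 167.7/EI
  at E: point load 130 at a = 2.88: Pab(L + a)/(6LEI) = 191.7/EI
  at D: point load 151 at a = 1.44: Pab(L + b)/(6LEI) = 207/EI
  at E: point load 151 at a = 1.44: Pab(L + a)/(6LEI) = 158.3/EI
  θ_D0 = 374.7/EI,  θ_E0 = 350/EI
Flexibility coefficients: a unit moment at one end gives L/(3EI) there and L/(6EI) at the far end, so f₁₁ = f₂₂ = 1.6/EI and f₁₂ = f₂₁ = 0.8/EI.
Compatibility — zero rotation at each built-in end:
  1.6 M_D + 0.8 M_E = 374.7
  0.8 M_D + 1.6 M_E = 350
Solving the pair gives M_D = 166.4 kN·m and M_E = 135.5 kN·m (hogging).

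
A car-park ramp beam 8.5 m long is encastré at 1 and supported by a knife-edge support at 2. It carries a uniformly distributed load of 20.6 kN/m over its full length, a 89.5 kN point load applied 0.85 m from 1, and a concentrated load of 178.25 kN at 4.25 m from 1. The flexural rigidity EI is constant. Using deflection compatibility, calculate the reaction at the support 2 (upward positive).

Choose R_2 as the redundant. The primary structure is the cantilever fixed at 1.
Downward deflection at the released point 2 due to the loads:
  UDL 20.6: wL⁴/(8EI) = 13442/EI
  point load 89.5 at a = 0.85: Pa²(3L − a)/(6EI) = 265.7/EI
  point load 178.25 at a = 4.25: Pa²(3L − a)/(6EI) = 11403/EI
  δ_0 = 25110/EI
Flexibility coefficient — unit upward force at 2: δ_{22} = L³/(3EI) = 204.7/EI.
Compatibility at 2: δ_0 − R_2·δ_{22} = 0, so R_2 = 25110/204.7 = 122.7 kN.

R_2 = 122.7 kN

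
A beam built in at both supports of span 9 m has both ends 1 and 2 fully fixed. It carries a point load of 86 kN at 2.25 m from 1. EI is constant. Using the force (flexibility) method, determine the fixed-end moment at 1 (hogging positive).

M_1 = 108.8 kN·m

Take the two fixed-end moments M_1, M_2 as redundants; the released structure is the simple span 12.
On the primary (simply-supported) span, the end slopes from the loading are:
  at 1: point load 86 at a = 2.25: Pab(L + b)/(6LEI) = 381/EI
  at 2: point load 86 at a = 2.25: Pab(L + a)/(6LEI) = 272.1/EI
  θ_10 = 381/EI,  θ_20 = 272.1/EI
Flexibility coefficients: a unit moment at one end gives L/(3EI) there and L/(6EI) at the far end, so f₁₁ = f₂₂ = 3/EI and f₁₂ = f₂₁ = 1.5/EI.
Compatibility — zero rotation at each built-in end:
  3 M_1 + 1.5 M_2 = 381
  1.5 M_1 + 3 M_2 = 272.1
Solving the pair gives M_1 = 108.8 kN·m and M_2 = 36.28 kN·m (hogging).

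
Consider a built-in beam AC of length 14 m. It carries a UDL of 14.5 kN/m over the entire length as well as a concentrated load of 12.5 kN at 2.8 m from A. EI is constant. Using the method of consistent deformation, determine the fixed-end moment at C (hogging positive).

M_C = 242.4 kN·m

Take the two fixed-end moments M_A, M_C as redundants; the released structure is the simple span AC.
Simple-span end rotations at A and C under the given loads:
  at A: UDL 14.5: wL³/(24EI) = 1658/EI
  at C: UDL 14.5: wL³/(24EI) = 1658/EI
  at A: point load 12.5 at a = 2.8: Pab(L + b)/(6LEI) = 117.6/EI
  at C: point load 12.5 at a = 2.8: Pab(L + a)/(6LEI) = 78.4/EI
  θ_A0 = 1775/EI,  θ_C0 = 1736/EI
Flexibility coefficients: a unit moment at one end gives L/(3EI) there and L/(6EI) at the far end, so f₁₁ = f₂₂ = 4.667/EI and f₁₂ = f₂₁ = 2.333/EI.
Compatibility — zero rotation at each built-in end:
  4.667 M_A + 2.333 M_C = 1775
  2.333 M_A + 4.667 M_C = 1736
Solving the pair gives M_A = 259.2 kN·m and M_C = 242.4 kN·m (hogging).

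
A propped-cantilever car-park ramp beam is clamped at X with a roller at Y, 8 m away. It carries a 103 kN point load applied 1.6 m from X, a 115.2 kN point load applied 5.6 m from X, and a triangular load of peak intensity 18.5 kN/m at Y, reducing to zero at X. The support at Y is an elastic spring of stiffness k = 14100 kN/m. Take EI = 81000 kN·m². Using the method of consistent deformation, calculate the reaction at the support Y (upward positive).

Release the roller at Y. Primary structure: cantilever fixed at X.
Free-end deflection of the primary structure under the applied loading (downward +):
  point load 103 at a = 1.6: Pa²(3L − a)/(6EI) = 984.4/EI
  point load 115.2 at a = 5.6: Pa²(3L − a)/(6EI) = 11079/EI
  triangular load, peak 18.5 at the free end: 11w₀L⁴/(120EI) = 6946/EI
  δ_0 = 19009/EI
Flexibility coefficient — unit upward force at Y: δ_{YY} = L³/(3EI) = 170.7/EI.
With EI = 81000 kN·m²: δ_0 = 0.23468 m and δ_{YY} = 0.002107 m/kN.
Compatibility — the spring shortens by R_Y/k under the reaction it provides: δ_0 − R_Y·δ_{YY} = R_Y/k. With 1/k = 0.000071 m/kN, R_Y = δ_0 / (δ_{YY} + 1/k) = 0.23468 / (0.002107 + 0.000071) = 107.8 kN.

R_Y = 107.8 kN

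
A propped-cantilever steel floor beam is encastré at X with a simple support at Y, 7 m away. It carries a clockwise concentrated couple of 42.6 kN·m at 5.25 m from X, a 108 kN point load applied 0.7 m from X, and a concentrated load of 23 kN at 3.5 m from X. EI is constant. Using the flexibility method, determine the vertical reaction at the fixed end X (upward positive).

R_X = 113.7 kN

Remove the prop at Y; the released (primary) structure is a cantilever built in at X.
Downward deflection at the released point Y due to the loads:
  clockwise couple 42.6 at a = 5.25: M₀a(2L − a)/(2EI) = 978.5/EI
  point load 108 at a = 0.7: Pa²(3L − a)/(6EI) = 179/EI
  point load 23 at a = 3.5: Pa²(3L − a)/(6EI) = 821.8/EI
  δ_0 = 1979/EI
Tip deflection under a unit load at Y: L³/(3EI) = 114.3/EI.
The prop prevents deflection at Y: R_Y = δ_0/δ_{YY} = 1979/114.3 = 17.31 kN.
Vertical equilibrium: R_X = ΣP − R_Y = 131 − 17.31 = 113.7 kN.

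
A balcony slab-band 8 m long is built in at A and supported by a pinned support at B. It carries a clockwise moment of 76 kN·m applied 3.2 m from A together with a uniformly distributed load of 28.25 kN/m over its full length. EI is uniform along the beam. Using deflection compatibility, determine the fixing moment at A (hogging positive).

Choose R_B as the redundant. The primary structure is the cantilever fixed at A.
Free-end deflection of the primary structure under the applied loading (downward +):
  clockwise couple 76 at a = 3.2: M₀a(2L − a)/(2EI) = 1556/EI
  UDL 28.25: wL⁴/(8EI) = 14464/EI
  δ_0 = 16020/EI
Flexibility coefficient — unit upward force at B: δ_{BB} = L³/(3EI) = 170.7/EI.
The prop prevents deflection at B: R_B = δ_0/δ_{BB} = 16020/170.7 = 93.87 kN.
Moment equilibrium about A: M_A = Σ(load moments about A) − R_B·L = 980 − 93.87×8 = 229 kN·m.

M_A = 229 kN·m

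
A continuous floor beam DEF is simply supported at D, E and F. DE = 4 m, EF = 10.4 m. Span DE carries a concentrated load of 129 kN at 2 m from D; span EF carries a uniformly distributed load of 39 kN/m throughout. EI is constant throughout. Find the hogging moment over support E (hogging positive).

M_E = 407.7 kN·m

Insert a hinge at E; M_E is the redundant, and each span becomes simply supported.
Discontinuity in slope at E on the released structure — sum the simple-span end rotations:
  span DE: point load 129 at a = 2: Pab(L + a)/(6LEI) = 129/EI
  span EF: UDL 39: wL³/(24EI) = 1828/EI
  relative rotation θ_0 = (129 + 1828)/EI = 1957/EI
A unit hogging moment at E produces rotation L₁/(3EI) + L₂/(3EI) = 4.8/EI.
Compatibility: M_E·(L₁+L₂)/(3EI) = θ_0, giving M_E = 407.7 kN·m (hogging).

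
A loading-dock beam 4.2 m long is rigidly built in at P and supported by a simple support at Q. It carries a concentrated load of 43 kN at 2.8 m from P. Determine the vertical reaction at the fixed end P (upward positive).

R_P = 20.7 kN

Remove the prop at Q; the released (primary) structure is a cantilever built in at P.
Free-end deflection of the primary structure under the applied loading (downward +):
  point load 43 at a = 2.8: Pa²(3L − a)/(6EI) = 550.6/EI
Tip deflection under a unit load at Q: L³/(3EI) = 24.7/EI.
The prop prevents deflection at Q: R_Q = δ_0/δ_{QQ} = 550.6/24.7 = 22.3 kN.
Vertical equilibrium: R_P = ΣP − R_Q = 43 − 22.3 = 20.7 kN.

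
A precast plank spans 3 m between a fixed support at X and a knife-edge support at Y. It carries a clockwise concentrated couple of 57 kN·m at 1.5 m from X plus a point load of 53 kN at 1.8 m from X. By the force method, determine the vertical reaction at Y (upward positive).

R_Y = 44.27 kN

Take the reaction at Y as the redundant and release it; the primary structure is a cantilever fixed at X.
Free-end deflection of the primary structure under the applied loading (downward +):
  clockwise couple 57 at a = 1.5: M₀a(2L − a)/(2EI) = 192.4/EI
  point load 53 at a = 1.8: Pa²(3L − a)/(6EI) = 206.1/EI
  δ_0 = 398.4/EI
Flexibility coefficient — unit upward force at Y: δ_{YY} = L³/(3EI) = 9/EI.
The prop prevents deflection at Y: R_Y = δ_0/δ_{YY} = 398.4/9 = 44.27 kN.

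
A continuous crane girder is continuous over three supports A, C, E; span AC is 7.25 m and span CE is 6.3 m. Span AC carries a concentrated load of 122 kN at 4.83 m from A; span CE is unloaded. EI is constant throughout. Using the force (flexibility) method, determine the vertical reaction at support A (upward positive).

R_A = 28.63 kN

Take M_C as the redundant. Released structure: two simple spans AC and CE with a hinge at C.
End slopes at the hinge C, treating each span as simply supported:
  span AC: point load 122 at a = 4.83: Pab(L + a)/(6LEI) = 396/EI
  relative rotation θ_0 = (396 + 0)/EI = 396/EI
A unit hogging moment at C produces rotation L₁/(3EI) + L₂/(3EI) = 4.517/EI.
Slope continuity at C: θ_0 = M_C·4.517/EI, so M_C = 396/4.517 = 87.68 kN·m (hogging).
Span AC, ΣM about A with M_C applied at C: R_C^{AC}·7.25 = 589.3 + 87.68, so R_C^{AC} = 93.37 kN and R_A = 122 − 93.37 = 28.63 kN.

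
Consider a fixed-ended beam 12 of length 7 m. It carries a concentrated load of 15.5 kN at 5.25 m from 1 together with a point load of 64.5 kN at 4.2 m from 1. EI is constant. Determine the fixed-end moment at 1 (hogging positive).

M_1 = 48.43 kN·m

Take the two fixed-end moments M_1, M_2 as redundants; the released structure is the simple span 12.
Simple-span end rotations at 1 and 2 under the given loads:
  at 1: point load 15.5 at a = 5.25: Pab(L + b)/(6LEI) = 29.67/EI
  at 2: point load 15.5 at a = 5.25: Pab(L + a)/(6LEI) = 41.54/EI
  at 1: point load 64.5 at a = 4.2: Pab(L + b)/(6LEI) = 177/EI
  at 2: point load 64.5 at a = 4.2: Pab(L + a)/(6LEI) = 202.3/EI
  θ_10 = 206.7/EI,  θ_20 = 243.8/EI
Flexibility coefficients: a unit moment at one end gives L/(3EI) there and L/(6EI) at the far end, so f₁₁ = f₂₂ = 2.333/EI and f₁₂ = f₂₁ = 1.167/EI.
Compatibility — zero rotation at each built-in end:
  2.333 M_1 + 1.167 M_2 = 206.7
  1.167 M_1 + 2.333 M_2 = 243.8
Solving the pair gives M_1 = 48.43 kN·m and M_2 = 80.27 kN·m (hogging).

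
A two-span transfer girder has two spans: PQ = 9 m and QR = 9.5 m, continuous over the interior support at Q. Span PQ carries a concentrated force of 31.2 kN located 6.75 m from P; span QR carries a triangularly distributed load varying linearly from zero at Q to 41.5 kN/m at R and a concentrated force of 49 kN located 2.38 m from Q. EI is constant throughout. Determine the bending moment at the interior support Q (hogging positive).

Release continuity at Q by inserting a hinge; the redundant is the internal moment M_Q. The primary structure is two simply-supported spans PQ and QR.
Rotations at Q on the released spans (each span's end-slope, ×1/EI):
  span PQ: point load 31.2 at a = 6.75: Pab(L + a)/(6LEI) = 138.2/EI
  span QR: triangular load, peak 41.5: 7w₀L³/(360EI) = 691.9/EI
  span QR: point load 49 at a = 2.38: Pab(L + b)/(6LEI) = 242.1/EI
  relative rotation θ_0 = (138.2 + 934)/EI = 1072/EI
A unit hogging moment at Q produces rotation L₁/(3EI) + L₂/(3EI) = 6.167/EI.
Compatibility: M_Q·(L₁+L₂)/(3EI) = θ_0, giving M_Q = 173.9 kN·m (hogging).

M_Q = 173.9 kN·m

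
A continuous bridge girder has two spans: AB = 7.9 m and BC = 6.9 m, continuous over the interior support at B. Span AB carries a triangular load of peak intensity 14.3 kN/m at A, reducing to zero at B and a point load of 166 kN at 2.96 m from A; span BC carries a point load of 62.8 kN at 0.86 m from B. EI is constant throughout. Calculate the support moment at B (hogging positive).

M_B = 161.2 kN·m

Insert a hinge at B; M_B is the redundant, and each span becomes simply supported.
Rotations at B on the released spans (each span's end-slope, ×1/EI):
  span AB: triangular load, peak 14.3: 7w₀L³/(360EI) = 137.1/EI
  span AB: point load 166 at a = 2.96: Pab(L + a)/(6LEI) = 556.1/EI
  span BC: point load 62.8 at a = 0.86: Pab(L + b)/(6LEI) = 102/EI
  relative rotation θ_0 = (693.2 + 102)/EI = 795.2/EI
A unit hogging moment at B produces rotation L₁/(3EI) + L₂/(3EI) = 4.933/EI.
Slope continuity at B: θ_0 = M_B·4.933/EI, so M_B = 795.2/4.933 = 161.2 kN·m (hogging).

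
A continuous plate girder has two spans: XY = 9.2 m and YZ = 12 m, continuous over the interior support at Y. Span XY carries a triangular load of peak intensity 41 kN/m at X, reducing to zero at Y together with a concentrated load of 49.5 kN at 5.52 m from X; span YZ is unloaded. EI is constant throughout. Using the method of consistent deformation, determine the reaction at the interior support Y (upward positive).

Release continuity at Y by inserting a hinge; the redundant is the internal moment M_Y. The primary structure is two simply-supported spans XY and YZ.
Rotations at Y on the released spans (each span's end-slope, ×1/EI):
  span XY: triangular load, peak 41: 7w₀L³/(360EI) = 620.8/EI
  span XY: point load 49.5 at a = 5.52: Pab(L + a)/(6LEI) = 268.1/EI
  relative rotation θ_0 = (888.9 + 0)/EI = 888.9/EI
A unit hogging moment at Y produces rotation L₁/(3EI) + L₂/(3EI) = 7.067/EI.
Compatibility: M_Y·(L₁+L₂)/(3EI) = θ_0, giving M_Y = 125.8 kN·m (hogging).
Span XY, ΣM about X with M_Y applied at Y: R_Y^{XY}·9.2 = 851.6 + 125.8, so R_Y^{XY} = 106.2 kN and R_X = 238.1 − 106.2 = 131.9 kN.
Span YZ, ΣM about Z: R_Y^{YZ}·12 = 0 + 125.8, so R_Y^{YZ} = 10.48 kN and R_Z = 0 − 10.48 = -10.48 kN.
R_Y = 106.2 + 10.48 = 116.7 kN.

R_Y = 116.7 kN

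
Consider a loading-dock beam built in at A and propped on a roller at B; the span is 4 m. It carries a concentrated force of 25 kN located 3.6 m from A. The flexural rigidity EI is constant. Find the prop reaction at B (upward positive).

Release the roller at B. Primary structure: cantilever fixed at A.
Primary-structure tip deflection at B by superposition:
  point load 25 at a = 3.6: Pa²(3L − a)/(6EI) = 453.6/EI
Tip deflection under a unit load at B: L³/(3EI) = 21.33/EI.
The prop prevents deflection at B: R_B = δ_0/δ_{BB} = 453.6/21.33 = 21.26 kN.

R_B = 21.26 kN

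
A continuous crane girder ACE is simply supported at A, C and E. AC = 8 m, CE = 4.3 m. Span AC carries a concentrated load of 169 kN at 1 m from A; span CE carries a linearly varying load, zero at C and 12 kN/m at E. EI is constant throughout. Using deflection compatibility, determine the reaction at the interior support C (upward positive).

Insert a hinge at C; M_C is the redundant, and each span becomes simply supported.
Rotations at C on the released spans (each span's end-slope, ×1/EI):
  span AC: point load 169 at a = 1: Pab(L + a)/(6LEI) = 221.8/EI
  span CE: triangular load, peak 12: 7w₀L³/(360EI) = 18.55/EI
  relative rotation θ_0 = (221.8 + 18.55)/EI = 240.4/EI
A unit hogging moment at C produces rotation L₁/(3EI) + L₂/(3EI) = 4.1/EI.
Compatibility: M_C·(L₁+L₂)/(3EI) = θ_0, giving M_C = 58.63 kN·m (hogging).
Span AC, ΣM about A with M_C applied at C: R_C^{AC}·8 = 169 + 58.63, so R_C^{AC} = 28.45 kN and R_A = 169 − 28.45 = 140.5 kN.
Span CE, ΣM about E: R_C^{CE}·4.3 = 36.98 + 58.63, so R_C^{CE} = 22.23 kN and R_E = 25.8 − 22.23 = 3.566 kN.
R_C = 28.45 + 22.23 = 50.69 kN.

R_C = 50.69 kN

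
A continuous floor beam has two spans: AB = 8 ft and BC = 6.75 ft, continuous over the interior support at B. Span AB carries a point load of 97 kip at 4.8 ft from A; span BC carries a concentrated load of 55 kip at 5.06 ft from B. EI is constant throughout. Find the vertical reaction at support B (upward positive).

R_B = 99.49 kip

Release continuity at B by inserting a hinge; the redundant is the internal moment M_B. The primary structure is two simply-supported spans AB and BC.
End slopes at the hinge B, treating each span as simply supported:
  span AB: point load 97 at a = 4.8: Pab(L + a)/(6LEI) = 397.3/EI
  span BC: point load 55 at a = 5.06: Pab(L + b)/(6LEI) = 98.01/EI
  relative rotation θ_0 = (397.3 + 98.01)/EI = 495.3/EI
A unit hogging moment at B produces rotation L₁/(3EI) + L₂/(3EI) = 4.917/EI.
Slope continuity at B: θ_0 = M_B·4.917/EI, so M_B = 495.3/4.917 = 100.7 kip·ft (hogging).
Span AB, ΣM about A with M_B applied at B: R_B^{AB}·8 = 465.6 + 100.7, so R_B^{AB} = 70.79 kip and R_A = 97 − 70.79 = 26.21 kip.
Span BC, ΣM about C: R_B^{BC}·6.75 = 92.95 + 100.7, so R_B^{BC} = 28.7 kip and R_C = 55 − 28.7 = 26.3 kip.
R_B = 70.79 + 28.7 = 99.49 kip.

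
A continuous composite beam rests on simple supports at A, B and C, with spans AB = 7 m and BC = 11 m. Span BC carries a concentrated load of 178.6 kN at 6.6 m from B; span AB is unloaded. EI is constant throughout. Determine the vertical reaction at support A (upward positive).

R_A = -28.81 kN

Insert a hinge at B; M_B is the redundant, and each span becomes simply supported.
Rotations at B on the released spans (each span's end-slope, ×1/EI):
  span BC: point load 178.6 at a = 6.6: Pab(L + b)/(6LEI) = 1210/EI
  relative rotation θ_0 = (0 + 1210)/EI = 1210/EI
A unit hogging moment at B produces rotation L₁/(3EI) + L₂/(3EI) = 6/EI.
Compatibility: M_B·(L₁+L₂)/(3EI) = θ_0, giving M_B = 201.7 kN·m (hogging).
Span AB, ΣM about A with M_B applied at B: R_B^{AB}·7 = 0 + 201.7, so R_B^{AB} = 28.81 kN and R_A = 0 − 28.81 = -28.81 kN.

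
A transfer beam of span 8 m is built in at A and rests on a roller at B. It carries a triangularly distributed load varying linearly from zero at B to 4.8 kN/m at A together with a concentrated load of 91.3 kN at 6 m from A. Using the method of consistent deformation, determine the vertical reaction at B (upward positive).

R_B = 61.62 kN

Choose R_B as the redundant. The primary structure is the cantilever fixed at A.
Downward deflection at the released point B due to the loads:
  triangular load, peak 4.8 at the fixed end: w₀L⁴/(30EI) = 655.4/EI
  point load 91.3 at a = 6: Pa²(3L − a)/(6EI) = 9860/EI
  δ_0 = 10516/EI
Flexibility coefficient — unit upward force at B: δ_{BB} = L³/(3EI) = 170.7/EI.
The prop prevents deflection at B: R_B = δ_0/δ_{BB} = 10516/170.7 = 61.62 kN.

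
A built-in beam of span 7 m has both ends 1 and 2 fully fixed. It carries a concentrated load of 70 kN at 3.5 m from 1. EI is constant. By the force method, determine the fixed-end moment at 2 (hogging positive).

M_2 = 61.25 kN·m

Take the two fixed-end moments M_1, M_2 as redundants; the released structure is the simple span 12.
Simple-span end rotations at 1 and 2 under the given loads:
  at 1: point load 70 at a = 3.5: Pab(L + b)/(6LEI) = 214.4/EI
  at 2: point load 70 at a = 3.5: Pab(L + a)/(6LEI) = 214.4/EI
  θ_10 = 214.4/EI,  θ_20 = 214.4/EI
Flexibility coefficients: a unit moment at one end gives L/(3EI) there and L/(6EI) at the far end, so f₁₁ = f₂₂ = 2.333/EI and f₁₂ = f₂₁ = 1.167/EI.
Compatibility — zero rotation at each built-in end:
  2.333 M_1 + 1.167 M_2 = 214.4
  1.167 M_1 + 2.333 M_2 = 214.4
Solving the pair gives M_1 = 61.25 kN·m and M_2 = 61.25 kN·m (hogging).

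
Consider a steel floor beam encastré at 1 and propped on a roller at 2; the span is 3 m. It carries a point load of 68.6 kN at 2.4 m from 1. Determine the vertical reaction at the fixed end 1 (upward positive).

R_1 = 20.31 kN

Release the roller at 2. Primary structure: cantilever fixed at 1.
Primary-structure tip deflection at 2 by superposition:
  point load 68.6 at a = 2.4: Pa²(3L − a)/(6EI) = 434.6/EI
Flexibility coefficient — unit upward force at 2: δ_{22} = L³/(3EI) = 9/EI.
The prop prevents deflection at 2: R_2 = δ_0/δ_{22} = 434.6/9 = 48.29 kN.
Vertical equilibrium: R_1 = ΣP − R_2 = 68.6 − 48.29 = 20.31 kN.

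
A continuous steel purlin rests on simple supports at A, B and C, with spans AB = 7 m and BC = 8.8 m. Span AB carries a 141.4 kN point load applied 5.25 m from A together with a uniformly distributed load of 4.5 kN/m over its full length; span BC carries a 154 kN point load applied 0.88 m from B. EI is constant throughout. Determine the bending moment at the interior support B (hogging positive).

Insert a hinge at B; M_B is the redundant, and each span becomes simply supported.
Rotations at B on the released spans (each span's end-slope, ×1/EI):
  span AB: point load 141.4 at a = 5.25: Pab(L + a)/(6LEI) = 378.9/EI
  span AB: UDL 4.5: wL³/(24EI) = 64.31/EI
  span BC: point load 154 at a = 0.88: Pab(L + b)/(6LEI) = 339.9/EI
  relative rotation θ_0 = (443.2 + 339.9)/EI = 783.1/EI
A unit hogging moment at B produces rotation L₁/(3EI) + L₂/(3EI) = 5.267/EI.
Slope continuity at B: θ_0 = M_B·5.267/EI, so M_B = 783.1/5.267 = 148.7 kN·m (hogging).

M_B = 148.7 kN·m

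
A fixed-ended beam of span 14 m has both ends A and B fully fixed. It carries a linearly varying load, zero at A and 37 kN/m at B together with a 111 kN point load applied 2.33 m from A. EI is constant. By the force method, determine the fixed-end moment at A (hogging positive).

M_A = 421.4 kN·m

Take the two fixed-end moments M_A, M_B as redundants; the released structure is the simple span AB.
End rotations of the released simple span under the applied load (×1/EI):
  at A: triangular load, peak 37: 7w₀L³/(360EI) = 1974/EI
  at B: triangular load, peak 37: w₀L³/(45EI) = 2256/EI
  at A: point load 111 at a = 2.33: Pab(L + b)/(6LEI) = 922.4/EI
  at B: point load 111 at a = 2.33: Pab(L + a)/(6LEI) = 586.8/EI
  θ_A0 = 2897/EI,  θ_B0 = 2843/EI
Flexibility coefficients: a unit moment at one end gives L/(3EI) there and L/(6EI) at the far end, so f₁₁ = f₂₂ = 4.667/EI and f₁₂ = f₂₁ = 2.333/EI.
Compatibility — zero rotation at each built-in end:
  4.667 M_A + 2.333 M_B = 2897
  2.333 M_A + 4.667 M_B = 2843
Solving the pair gives M_A = 421.4 kN·m and M_B = 398.5 kN·m (hogging).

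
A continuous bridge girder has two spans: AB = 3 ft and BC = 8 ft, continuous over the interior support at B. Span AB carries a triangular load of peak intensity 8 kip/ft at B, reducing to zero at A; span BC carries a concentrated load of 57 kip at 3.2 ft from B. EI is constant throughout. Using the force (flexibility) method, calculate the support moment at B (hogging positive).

Release continuity at B by inserting a hinge; the redundant is the internal moment M_B. The primary structure is two simply-supported spans AB and BC.
Rotations at B on the released spans (each span's end-slope, ×1/EI):
  span AB: triangular load, peak 8: w₀L³/(45EI) = 4.8/EI
  span BC: point load 57 at a = 3.2: Pab(L + b)/(6LEI) = 233.5/EI
  relative rotation θ_0 = (4.8 + 233.5)/EI = 238.3/EI
A unit hogging moment at B produces rotation L₁/(3EI) + L₂/(3EI) = 3.667/EI.
Compatibility: M_B·(L₁+L₂)/(3EI) = θ_0, giving M_B = 64.98 kip·ft (hogging).

M_B = 64.98 kip·ft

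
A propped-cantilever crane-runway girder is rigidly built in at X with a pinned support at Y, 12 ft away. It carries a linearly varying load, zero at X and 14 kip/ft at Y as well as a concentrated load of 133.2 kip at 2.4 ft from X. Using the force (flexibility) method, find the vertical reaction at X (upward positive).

R_X = 163.5 kip

Take the reaction at Y as the redundant and release it; the primary structure is a cantilever fixed at X.
Primary-structure tip deflection at Y by superposition:
  triangular load, peak 14 at the free end: 11w₀L⁴/(120EI) = 26611/EI
  point load 133.2 at a = 2.4: Pa²(3L − a)/(6EI) = 4296/EI
  δ_0 = 30908/EI
Flexibility coefficient — unit upward force at Y: δ_{YY} = L³/(3EI) = 576/EI.
The prop prevents deflection at Y: R_Y = δ_0/δ_{YY} = 30908/576 = 53.66 kip.
Vertical equilibrium: R_X = ΣP − R_Y = 217.2 − 53.66 = 163.5 kip.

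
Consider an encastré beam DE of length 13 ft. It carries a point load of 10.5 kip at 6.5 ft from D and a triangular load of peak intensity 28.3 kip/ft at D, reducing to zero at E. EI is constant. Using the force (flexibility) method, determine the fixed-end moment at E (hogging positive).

Take the two fixed-end moments M_D, M_E as redundants; the released structure is the simple span DE.
On the primary (simply-supported) span, the end slopes from the loading are:
  at D: point load 10.5 at a = 6.5: Pab(L + b)/(6LEI) = 110.9/EI
  at E: point load 10.5 at a = 6.5: Pab(L + a)/(6LEI) = 110.9/EI
  at D: triangular load, peak 28.3: w₀L³/(45EI) = 1382/EI
  at E: triangular load, peak 28.3: 7w₀L³/(360EI) = 1209/EI
  θ_D0 = 1493/EI,  θ_E0 = 1320/EI
Flexibility coefficients: a unit moment at one end gives L/(3EI) there and L/(6EI) at the far end, so f₁₁ = f₂₂ = 4.333/EI and f₁₂ = f₂₁ = 2.167/EI.
Compatibility — zero rotation at each built-in end:
  4.333 M_D + 2.167 M_E = 1493
  2.167 M_D + 4.333 M_E = 1320
Solving the pair gives M_D = 256.2 kip·ft and M_E = 176.5 kip·ft (hogging).

M_E = 176.5 kip·ft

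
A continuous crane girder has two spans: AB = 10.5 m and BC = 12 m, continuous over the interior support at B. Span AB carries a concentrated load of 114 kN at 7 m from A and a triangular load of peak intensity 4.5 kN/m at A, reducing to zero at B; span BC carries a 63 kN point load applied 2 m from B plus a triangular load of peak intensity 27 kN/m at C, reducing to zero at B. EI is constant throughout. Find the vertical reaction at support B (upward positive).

R_B = 242 kN

Take M_B as the redundant. Released structure: two simple spans AB and BC with a hinge at B.
Discontinuity in slope at B on the released structure — sum the simple-span end rotations:
  span AB: point load 114 at a = 7: Pab(L + a)/(6LEI) = 775.8/EI
  span AB: triangular load, peak 4.5: 7w₀L³/(360EI) = 101.3/EI
  span BC: point load 63 at a = 2: Pab(L + b)/(6LEI) = 385/EI
  span BC: triangular load, peak 27: 7w₀L³/(360EI) = 907.2/EI
  relative rotation θ_0 = (877.1 + 1292)/EI = 2169/EI
A unit hogging moment at B produces rotation L₁/(3EI) + L₂/(3EI) = 7.5/EI.
Compatibility: M_B·(L₁+L₂)/(3EI) = θ_0, giving M_B = 289.2 kN·m (hogging).
Span AB, ΣM about A with M_B applied at B: R_B^{AB}·10.5 = 880.7 + 289.2, so R_B^{AB} = 111.4 kN and R_A = 137.6 − 111.4 = 26.2 kN.
Span BC, ΣM about C: R_B^{BC}·12 = 1278 + 289.2, so R_B^{BC} = 130.6 kN and R_C = 225 − 130.6 = 94.4 kN.
R_B = 111.4 + 130.6 = 242 kN.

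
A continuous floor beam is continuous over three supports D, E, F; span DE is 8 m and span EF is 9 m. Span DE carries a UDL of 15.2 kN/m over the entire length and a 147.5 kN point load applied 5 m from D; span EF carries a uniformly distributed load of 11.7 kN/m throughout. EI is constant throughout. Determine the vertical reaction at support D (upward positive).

R_D = 87.9 kN

Take M_E as the redundant. Released structure: two simple spans DE and EF with a hinge at E.
End slopes at the hinge E, treating each span as simply supported:
  span DE: UDL 15.2: wL³/(24EI) = 324.3/EI
  span DE: point load 147.5 at a = 5: Pab(L + a)/(6LEI) = 599.2/EI
  span EF: UDL 11.7: wL³/(24EI) = 355.4/EI
  relative rotation θ_0 = (923.5 + 355.4)/EI = 1279/EI
A unit hogging moment at E produces rotation L₁/(3EI) + L₂/(3EI) = 5.667/EI.
Slope continuity at E: θ_0 = M_E·5.667/EI, so M_E = 1279/5.667 = 225.7 kN·m (hogging).
Span DE, ΣM about D with M_E applied at E: R_E^{DE}·8 = 1224 + 225.7, so R_E^{DE} = 181.2 kN and R_D = 269.1 − 181.2 = 87.9 kN.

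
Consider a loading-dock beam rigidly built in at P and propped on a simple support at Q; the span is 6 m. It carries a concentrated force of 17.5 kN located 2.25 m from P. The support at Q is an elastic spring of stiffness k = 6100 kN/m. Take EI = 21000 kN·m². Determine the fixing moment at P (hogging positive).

M_P = 20.88 kN·m

Release the roller at Q. Primary structure: cantilever fixed at P.
Free-end deflection of the primary structure under the applied loading (downward +):
  point load 17.5 at a = 2.25: Pa²(3L − a)/(6EI) = 232.6/EI
Tip deflection under a unit load at Q: L³/(3EI) = 72/EI.
With EI = 21000 kN·m²: δ_0 = 0.011074 m and δ_{QQ} = 0.003429 m/kN.
Compatibility — the spring shortens by R_Q/k under the reaction it provides: δ_0 − R_Q·δ_{QQ} = R_Q/k. With 1/k = 0.000164 m/kN, R_Q = δ_0 / (δ_{QQ} + 1/k) = 0.011074 / (0.003429 + 0.000164) = 3.083 kN.
Moment equilibrium about P: M_P = Σ(load moments about P) − R_Q·L = 39.38 − 3.083×6 = 20.88 kN·m.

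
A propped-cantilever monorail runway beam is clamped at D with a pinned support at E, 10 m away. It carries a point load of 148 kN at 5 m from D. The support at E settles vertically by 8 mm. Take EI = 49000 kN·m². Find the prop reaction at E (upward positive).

R_E = 45.07 kN

Remove the prop at E; the released (primary) structure is a cantilever built in at D.
Primary-structure tip deflection at E by superposition:
  point load 148 at a = 5: Pa²(3L − a)/(6EI) = 15417/EI
Flexibility coefficient — unit upward force at E: δ_{EE} = L³/(3EI) = 333.3/EI.
With EI = 49000 kN·m²: δ_0 = 0.31463 m and δ_{EE} = 0.006803 m/kN.
Compatibility — the beam at E must follow the support down by 0.008 m: δ_0 − R_E·δ_{EE} = 0.008, so R_E = (0.31463 − 0.008)/0.006803 = 45.07 kN.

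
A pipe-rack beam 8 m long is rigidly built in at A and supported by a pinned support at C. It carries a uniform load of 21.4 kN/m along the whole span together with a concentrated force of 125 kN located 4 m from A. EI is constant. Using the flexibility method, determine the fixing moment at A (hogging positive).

M_A = 358.7 kN·m

Release the roller at C. Primary structure: cantilever fixed at A.
Free-end deflection of the primary structure under the applied loading (downward +):
  UDL 21.4: wL⁴/(8EI) = 10957/EI
  point load 125 at a = 4: Pa²(3L − a)/(6EI) = 6667/EI
  δ_0 = 17623/EI
Tip deflection under a unit load at C: L³/(3EI) = 170.7/EI.
Compatibility at C: δ_0 − R_C·δ_{CC} = 0, so R_C = 17623/170.7 = 103.3 kN.
Moment equilibrium about A: M_A = Σ(load moments about A) − R_C·L = 1185 − 103.3×8 = 358.7 kN·m.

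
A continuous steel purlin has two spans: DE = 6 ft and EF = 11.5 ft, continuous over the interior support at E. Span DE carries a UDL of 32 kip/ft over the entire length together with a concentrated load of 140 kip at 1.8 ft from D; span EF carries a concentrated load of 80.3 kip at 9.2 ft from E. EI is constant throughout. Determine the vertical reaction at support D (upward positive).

Release continuity at E by inserting a hinge; the redundant is the internal moment M_E. The primary structure is two simply-supported spans DE and EF.
Discontinuity in slope at E on the released structure — sum the simple-span end rotations:
  span DE: UDL 32: wL³/(24EI) = 288/EI
  span DE: point load 140 at a = 1.8: Pab(L + a)/(6LEI) = 229.3/EI
  span EF: point load 80.3 at a = 9.2: Pab(L + b)/(6LEI) = 339.8/EI
  relative rotation θ_0 = (517.3 + 339.8)/EI = 857.1/EI
A unit hogging moment at E produces rotation L₁/(3EI) + L₂/(3EI) = 5.833/EI.
Slope continuity at E: θ_0 = M_E·5.833/EI, so M_E = 857.1/5.833 = 146.9 kip·ft (hogging).
Span DE, ΣM about D with M_E applied at E: R_E^{DE}·6 = 828 + 146.9, so R_E^{DE} = 162.5 kip and R_D = 332 − 162.5 = 169.5 kip.

R_D = 169.5 kip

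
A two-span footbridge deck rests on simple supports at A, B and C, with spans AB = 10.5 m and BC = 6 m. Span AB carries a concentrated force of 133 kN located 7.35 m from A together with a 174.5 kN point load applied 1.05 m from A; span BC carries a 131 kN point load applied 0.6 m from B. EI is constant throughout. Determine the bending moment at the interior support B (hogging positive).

Insert a hinge at B; M_B is the redundant, and each span becomes simply supported.
Discontinuity in slope at B on the released structure — sum the simple-span end rotations:
  span AB: point load 133 at a = 7.35: Pab(L + a)/(6LEI) = 872.5/EI
  span AB: point load 174.5 at a = 1.05: Pab(L + a)/(6LEI) = 317.4/EI
  span BC: point load 131 at a = 0.6: Pab(L + b)/(6LEI) = 134.4/EI
  relative rotation θ_0 = (1190 + 134.4)/EI = 1324/EI
A unit hogging moment at B produces rotation L₁/(3EI) + L₂/(3EI) = 5.5/EI.
Compatibility: M_B·(L₁+L₂)/(3EI) = θ_0, giving M_B = 240.8 kN·m (hogging).

M_B = 240.8 kN·m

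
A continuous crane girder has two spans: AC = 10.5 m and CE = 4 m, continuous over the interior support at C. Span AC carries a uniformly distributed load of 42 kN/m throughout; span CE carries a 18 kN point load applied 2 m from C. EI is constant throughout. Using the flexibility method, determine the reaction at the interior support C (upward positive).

R_C = 375.5 kN

Release continuity at C by inserting a hinge; the redundant is the internal moment M_C. The primary structure is two simply-supported spans AC and CE.
End slopes at the hinge C, treating each span as simply supported:
  span AC: UDL 42: wL³/(24EI) = 2026/EI
  span CE: point load 18 at a = 2: Pab(L + b)/(6LEI) = 18/EI
  relative rotation θ_0 = (2026 + 18)/EI = 2044/EI
A unit hogging moment at C produces rotation L₁/(3EI) + L₂/(3EI) = 4.833/EI.
Compatibility: M_C·(L₁+L₂)/(3EI) = θ_0, giving M_C = 422.9 kN·m (hogging).
Span AC, ΣM about A with M_C applied at C: R_C^{AC}·10.5 = 2315 + 422.9, so R_C^{AC} = 260.8 kN and R_A = 441 − 260.8 = 180.2 kN.
Span CE, ΣM about E: R_C^{CE}·4 = 36 + 422.9, so R_C^{CE} = 114.7 kN and R_E = 18 − 114.7 = -96.72 kN.
R_C = 260.8 + 114.7 = 375.5 kN.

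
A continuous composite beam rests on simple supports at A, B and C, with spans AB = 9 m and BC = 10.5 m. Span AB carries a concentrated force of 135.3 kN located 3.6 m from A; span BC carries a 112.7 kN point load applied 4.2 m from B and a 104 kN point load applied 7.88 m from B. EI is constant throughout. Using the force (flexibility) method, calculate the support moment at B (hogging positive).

Release continuity at B by inserting a hinge; the redundant is the internal moment M_B. The primary structure is two simply-supported spans AB and BC.
End slopes at the hinge B, treating each span as simply supported:
  span AB: point load 135.3 at a = 3.6: Pab(L + a)/(6LEI) = 613.7/EI
  span BC: point load 112.7 at a = 4.2: Pab(L + b)/(6LEI) = 795.2/EI
  span BC: point load 104 at a = 7.88: Pab(L + b)/(6LEI) = 447.2/EI
  relative rotation θ_0 = (613.7 + 1242)/EI = 1856/EI
A unit hogging moment at B produces rotation L₁/(3EI) + L₂/(3EI) = 6.5/EI.
Compatibility: M_B·(L₁+L₂)/(3EI) = θ_0, giving M_B = 285.6 kN·m (hogging).

M_B = 285.6 kN·m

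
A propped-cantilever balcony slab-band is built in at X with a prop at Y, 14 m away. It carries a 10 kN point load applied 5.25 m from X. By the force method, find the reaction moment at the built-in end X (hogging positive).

Take the reaction at Y as the redundant and release it; the primary structure is a cantilever fixed at X.
Deflection at Y on the released cantilever, summing each load's contribution:
  point load 10 at a = 5.25: Pa²(3L − a)/(6EI) = 1688/EI
Flexibility coefficient — unit upward force at Y: δ_{YY} = L³/(3EI) = 914.7/EI.
The prop prevents deflection at Y: R_Y = δ_0/δ_{YY} = 1688/914.7 = 1.846 kN.
Moment equilibrium about X: M_X = Σ(load moments about X) − R_Y·L = 52.5 − 1.846×14 = 26.66 kN·m.

M_X = 26.66 kN·m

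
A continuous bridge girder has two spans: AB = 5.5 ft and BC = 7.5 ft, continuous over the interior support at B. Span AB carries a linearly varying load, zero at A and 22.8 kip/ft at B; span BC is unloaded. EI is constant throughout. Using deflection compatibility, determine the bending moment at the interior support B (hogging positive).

Take M_B as the redundant. Released structure: two simple spans AB and BC with a hinge at B.
Discontinuity in slope at B on the released structure — sum the simple-span end rotations:
  span AB: triangular load, peak 22.8: w₀L³/(45EI) = 84.3/EI
  relative rotation θ_0 = (84.3 + 0)/EI = 84.3/EI
A unit hogging moment at B produces rotation L₁/(3EI) + L₂/(3EI) = 4.333/EI.
Slope continuity at B: θ_0 = M_B·4.333/EI, so M_B = 84.3/4.333 = 19.45 kip·ft (hogging).

M_B = 19.45 kip·ft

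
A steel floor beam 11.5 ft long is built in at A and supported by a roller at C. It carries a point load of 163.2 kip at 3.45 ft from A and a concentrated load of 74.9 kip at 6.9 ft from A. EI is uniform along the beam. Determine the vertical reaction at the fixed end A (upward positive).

Take the reaction at C as the redundant and release it; the primary structure is a cantilever fixed at A.
Deflection at C on the released cantilever, summing each load's contribution:
  point load 163.2 at a = 3.45: Pa²(3L − a)/(6EI) = 10052/EI
  point load 74.9 at a = 6.9: Pa²(3L − a)/(6EI) = 16404/EI
  δ_0 = 26456/EI
Tip deflection under a unit load at C: L³/(3EI) = 507/EI.
Compatibility at C: δ_0 − R_C·δ_{CC} = 0, so R_C = 26456/507 = 52.19 kip.
Vertical equilibrium: R_A = ΣP − R_C = 238.1 − 52.19 = 185.9 kip.

R_A = 185.9 kip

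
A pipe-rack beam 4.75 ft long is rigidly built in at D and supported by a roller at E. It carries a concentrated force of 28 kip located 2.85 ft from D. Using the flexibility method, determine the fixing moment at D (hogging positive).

M_D = 22.34 kip·ft

Release the roller at E. Primary structure: cantilever fixed at D.
Free-end deflection of the primary structure under the applied loading (downward +):
  point load 28 at a = 2.85: Pa²(3L − a)/(6EI) = 432.1/EI
Tip deflection under a unit load at E: L³/(3EI) = 35.72/EI.
The prop prevents deflection at E: R_E = δ_0/δ_{EE} = 432.1/35.72 = 12.1 kip.
Moment equilibrium about D: M_D = Σ(load moments about D) − R_E·L = 79.8 − 12.1×4.75 = 22.34 kip·ft.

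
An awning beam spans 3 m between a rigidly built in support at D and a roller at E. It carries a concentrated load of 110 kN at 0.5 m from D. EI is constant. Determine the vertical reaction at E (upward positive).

Choose R_E as the redundant. The primary structure is the cantilever fixed at D.
Free-end deflection of the primary structure under the applied loading (downward +):
  point load 110 at a = 0.5: Pa²(3L − a)/(6EI) = 38.96/EI
Tip deflection under a unit load at E: L³/(3EI) = 9/EI.
The prop prevents deflection at E: R_E = δ_0/δ_{EE} = 38.96/9 = 4.329 kN.

R_E = 4.329 kN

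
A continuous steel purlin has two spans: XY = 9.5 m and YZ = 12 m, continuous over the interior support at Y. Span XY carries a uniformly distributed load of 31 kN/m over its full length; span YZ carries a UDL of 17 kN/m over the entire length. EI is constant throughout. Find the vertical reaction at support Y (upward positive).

Take M_Y as the redundant. Released structure: two simple spans XY and YZ with a hinge at Y.
End slopes at the hinge Y, treating each span as simply supported:
  span XY: UDL 31: wL³/(24EI) = 1107/EI
  span YZ: UDL 17: wL³/(24EI) = 1224/EI
  relative rotation θ_0 = (1107 + 1224)/EI = 2331/EI
A unit hogging moment at Y produces rotation L₁/(3EI) + L₂/(3EI) = 7.167/EI.
Compatibility: M_Y·(L₁+L₂)/(3EI) = θ_0, giving M_Y = 325.3 kN·m (hogging).
Span XY, ΣM about X with M_Y applied at Y: R_Y^{XY}·9.5 = 1399 + 325.3, so R_Y^{XY} = 181.5 kN and R_X = 294.5 − 181.5 = 113 kN.
Span YZ, ΣM about Z: R_Y^{YZ}·12 = 1224 + 325.3, so R_Y^{YZ} = 129.1 kN and R_Z = 204 − 129.1 = 74.89 kN.
R_Y = 181.5 + 129.1 = 310.6 kN.

R_Y = 310.6 kN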